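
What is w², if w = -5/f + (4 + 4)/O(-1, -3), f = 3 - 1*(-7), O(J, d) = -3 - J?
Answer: 81/4 ≈ 20.250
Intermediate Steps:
f = 10 (f = 3 + 7 = 10)
w = -9/2 (w = -5/10 + (4 + 4)/(-3 - 1*(-1)) = -5*⅒ + 8/(-3 + 1) = -½ + 8/(-2) = -½ + 8*(-½) = -½ - 4 = -9/2 ≈ -4.5000)
w² = (-9/2)² = 81/4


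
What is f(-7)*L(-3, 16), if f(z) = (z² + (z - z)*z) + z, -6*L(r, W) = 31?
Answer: -217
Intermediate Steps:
L(r, W) = -31/6 (L(r, W) = -⅙*31 = -31/6)
f(z) = z + z² (f(z) = (z² + 0*z) + z = (z² + 0) + z = z² + z = z + z²)
f(-7)*L(-3, 16) = -7*(1 - 7)*(-31/6) = -7*(-6)*(-31/6) = 42*(-31/6) = -217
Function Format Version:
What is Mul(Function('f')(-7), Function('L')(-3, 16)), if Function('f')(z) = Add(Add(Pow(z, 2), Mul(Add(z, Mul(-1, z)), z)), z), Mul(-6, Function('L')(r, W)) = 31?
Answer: -217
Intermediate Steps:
Function('L')(r, W) = Rational(-31, 6) (Function('L')(r, W) = Mul(Rational(-1, 6), 31) = Rational(-31, 6))
Function('f')(z) = Add(z, Pow(z, 2)) (Function('f')(z) = Add(Add(Pow(z, 2), Mul(0, z)), z) = Add(Add(Pow(z, 2), 0), z) = Add(Pow(z, 2), z) = Add(z, Pow(z, 2)))
Mul(Function('f')(-7), Function('L')(-3, 16)) = Mul(Mul(-7, Add(1, -7)), Rational(-31, 6)) = Mul(Mul(-7, -6), Rational(-31, 6)) = Mul(42, Rational(-31, 6)) = -217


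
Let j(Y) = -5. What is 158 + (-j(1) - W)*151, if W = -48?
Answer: 8161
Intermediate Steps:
158 + (-j(1) - W)*151 = 158 + (-1*(-5) - 1*(-48))*151 = 158 + (5 + 48)*151 = 158 + 53*151 = 158 + 8003 = 8161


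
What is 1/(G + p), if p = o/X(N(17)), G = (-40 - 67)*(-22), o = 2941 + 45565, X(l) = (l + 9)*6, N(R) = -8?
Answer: 3/31315 ≈ 9.5801e-5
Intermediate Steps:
X(l) = 54 + 6*l (X(l) = (9 + l)*6 = 54 + 6*l)
o = 48506
G = 2354 (G = -107*(-22) = 2354)
p = 24253/3 (p = 48506/(54 + 6*(-8)) = 48506/(54 - 48) = 48506/6 = 48506*(⅙) = 24253/3 ≈ 8084.3)
1/(G + p) = 1/(2354 + 24253/3) = 1/(31315/3) = 3/31315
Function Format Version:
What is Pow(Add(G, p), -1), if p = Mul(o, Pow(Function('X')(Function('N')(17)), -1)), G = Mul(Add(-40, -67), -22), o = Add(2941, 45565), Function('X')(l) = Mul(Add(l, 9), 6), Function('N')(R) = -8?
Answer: Rational(3, 31315) ≈ 9.5801e-5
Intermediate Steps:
Function('X')(l) = Add(54, Mul(6, l)) (Function('X')(l) = Mul(Add(9, l), 6) = Add(54, Mul(6, l)))
o = 48506
G = 2354 (G = Mul(-107, -22) = 2354)
p = Rational(24253, 3) (p = Mul(48506, Pow(Add(54, Mul(6, -8)), -1)) = Mul(48506, Pow(Add(54, -48), -1)) = Mul(48506, Pow(6, -1)) = Mul(48506, Rational(1, 6)) = Rational(24253, 3) ≈ 8084.3)
Pow(Add(G, p), -1) = Pow(Add(2354, Rational(24253, 3)), -1) = Pow(Rational(31315, 3), -1) = Rational(3, 31315)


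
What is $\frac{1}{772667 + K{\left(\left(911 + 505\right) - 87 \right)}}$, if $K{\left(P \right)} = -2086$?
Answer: $\frac{1}{770581} \approx 1.2977 \cdot 10^{-6}$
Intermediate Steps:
$\frac{1}{772667 + K{\left(\left(911 + 505\right) - 87 \right)}} = \frac{1}{772667 - 2086} = \frac{1}{770581}$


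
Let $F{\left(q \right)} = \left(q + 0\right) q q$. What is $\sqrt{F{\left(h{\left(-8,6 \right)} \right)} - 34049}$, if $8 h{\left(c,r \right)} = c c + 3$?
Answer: $\frac{5 i \sqrt{1370586}}{32} \approx 182.93 i$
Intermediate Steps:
$h{\left(c,r \right)} = \frac{3}{8} + \frac{c^{2}}{8}$ ($h{\left(c,r \right)} = \frac{c c + 3}{8} = \frac{c^{2} + 3}{8} = \frac{3 + c^{2}}{8} = \frac{3}{8} + \frac{c^{2}}{8}$)
$F{\left(q \right)} = q^{3}$ ($F{\left(q \right)} = q q q = q^{2} q = q^{3}$)
$\sqrt{F{\left(h{\left(-8,6 \right)} \right)} - 34049} = \sqrt{\left(\frac{3}{8} + \frac{\left(-8\right)^{2}}{8}\right)^{3} - 34049} = \sqrt{\left(\frac{3}{8} + \frac{1}{8} \cdot 64\right)^{3} - 34049} = \sqrt{\left(\frac{3}{8} + 8\right)^{3} - 34049} = \sqrt{\left(\frac{67}{8}\right)^{3} - 34049} = \sqrt{\frac{300763}{512} - 34049} = \sqrt{- \frac{17132325}{512}} = \frac{5 i \sqrt{1370586}}{32}$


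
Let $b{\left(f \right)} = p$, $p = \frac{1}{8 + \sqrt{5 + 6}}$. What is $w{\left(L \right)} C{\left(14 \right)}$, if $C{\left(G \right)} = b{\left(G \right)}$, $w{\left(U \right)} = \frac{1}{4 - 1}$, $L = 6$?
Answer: $\frac{8}{159} - \frac{\sqrt{11}}{159} \approx 0.029455$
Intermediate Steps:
$p = \frac{1}{8 + \sqrt{11}} \approx 0.088366$
$b{\left(f \right)} = \frac{8}{53} - \frac{\sqrt{11}}{53}$
$w{\left(U \right)} = \frac{1}{3}$
$C{\left(G \right)} = \frac{8}{53} - \frac{\sqrt{11}}{53}$
$w{\left(L \right)} C{\left(14 \right)} = \frac{\frac{8}{53} - \frac{\sqrt{11}}{53}}{3} = \frac{8}{159} - \frac{\sqrt{11}}{159}$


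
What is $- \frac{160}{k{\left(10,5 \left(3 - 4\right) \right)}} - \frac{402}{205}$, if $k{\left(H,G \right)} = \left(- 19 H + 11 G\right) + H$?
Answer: $- \frac{12334}{9635} \approx -1.2801$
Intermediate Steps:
$k{\left(H,G \right)} = - 18 H + 11 G$
$- \frac{160}{k{\left(10,5 \left(3 - 4\right) \right)}} - \frac{402}{205} = - \frac{160}{\left(-18\right) 10 + 11 \cdot 5 \left(3 - 4\right)} - \frac{402}{205} = - \frac{160}{-180 + 11 \cdot 5 \left(-1\right)} - \frac{402}{205} = - \frac{160}{-180 + 11 \left(-5\right)} - \frac{402}{205} = - \frac{160}{-180 - 55} - \frac{402}{205} = - \frac{160}{-235} - \frac{402}{205} = \left(-160\right) \left(- \frac{1}{235}\right) - \frac{402}{205} = \frac{32}{47} - \frac{402}{205} = - \frac{12334}{9635}$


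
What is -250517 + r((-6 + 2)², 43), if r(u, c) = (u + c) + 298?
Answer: -250160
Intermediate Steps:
r(u, c) = 298 + c + u (r(u, c) = (c + u) + 298 = 298 + c + u)
-250517 + r((-6 + 2)², 43) = -250517 + (298 + 43 + (-6 + 2)²) = -250517 + (298 + 43 + (-4)²) = -250517 + (298 + 43 + 16) = -250517 + 357 = -250160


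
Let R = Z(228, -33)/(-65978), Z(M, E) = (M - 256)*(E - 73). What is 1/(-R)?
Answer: 32989/1484 ≈ 22.230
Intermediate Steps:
Z(M, E) = (-256 + M)*(-73 + E)
R = -1484/32989 (R = (18688 - 256*(-33) - 73*228 - 33*228)/(-65978) = (18688 + 8448 - 16644 - 7524)*(-1/65978) = 2968*(-1/65978) = -1484/32989 ≈ -0.044985)
1/(-R) = 1/(-1*(-1484/32989)) = 1/(1484/32989) = 32989/1484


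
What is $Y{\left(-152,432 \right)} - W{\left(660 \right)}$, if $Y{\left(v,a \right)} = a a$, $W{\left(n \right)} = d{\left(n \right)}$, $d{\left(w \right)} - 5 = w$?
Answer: $185959$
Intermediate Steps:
$d{\left(w \right)} = 5 + w$
$W{\left(n \right)} = 5 + n$
$Y{\left(v,a \right)} = a^{2}$
$Y{\left(-152,432 \right)} - W{\left(660 \right)} = 432^{2} - \left(5 + 660\right) = 186624 - 665 = 185959$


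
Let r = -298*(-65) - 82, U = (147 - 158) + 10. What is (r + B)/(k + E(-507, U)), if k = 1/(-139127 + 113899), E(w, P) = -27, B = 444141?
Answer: -11691386812/681157 ≈ -17164.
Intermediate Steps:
U = -1 (U = -11 + 10 = -1)
k = -1/25228 (k = 1/(-25228) = -1/25228 ≈ -3.9638e-5)
r = 19288 (r = 19370 - 82 = 19288)
(r + B)/(k + E(-507, U)) = (19288 + 444141)/(-1/25228 - 27) = 463429/(-681157/25228) = 463429*(-25228/681157) = -11691386812/681157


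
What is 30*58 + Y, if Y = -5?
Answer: 1735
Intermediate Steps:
30*58 + Y = 30*58 - 5 = 1740 - 5 = 1735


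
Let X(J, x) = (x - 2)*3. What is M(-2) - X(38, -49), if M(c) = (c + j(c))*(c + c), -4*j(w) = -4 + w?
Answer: 155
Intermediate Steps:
j(w) = 1 - w/4 (j(w) = -(-4 + w)/4 = 1 - w/4)
M(c) = 2*c*(1 + 3*c/4) (M(c) = (c + (1 - c/4))*(c + c) = (1 + 3*c/4)*(2*c) = 2*c*(1 + 3*c/4))
X(J, x) = -6 + 3*x (X(J, x) = (-2 + x)*3 = -6 + 3*x)
M(-2) - X(38, -49) = (1/2)*(-2)*(4 + 3*(-2)) - (-6 + 3*(-49)) = (1/2)*(-2)*(4 - 6) - (-6 - 147) = (1/2)*(-2)*(-2) - 1*(-153) = 2 + 153 = 155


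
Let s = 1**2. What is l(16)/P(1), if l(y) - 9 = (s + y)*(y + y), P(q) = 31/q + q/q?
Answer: 553/32 ≈ 17.281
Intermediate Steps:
P(q) = 1 + 31/q (P(q) = 31/q + 1 = 1 + 31/q)
s = 1
l(y) = 9 + 2*y*(1 + y) (l(y) = 9 + (1 + y)*(y + y) = 9 + (1 + y)*(2*y) = 9 + 2*y*(1 + y))
l(16)/P(1) = (9 + 2*16 + 2*16**2)/(((31 + 1)/1)) = (9 + 32 + 2*256)/((1*32)) = (9 + 32 + 512)/32 = 553*(1/32) = 553/32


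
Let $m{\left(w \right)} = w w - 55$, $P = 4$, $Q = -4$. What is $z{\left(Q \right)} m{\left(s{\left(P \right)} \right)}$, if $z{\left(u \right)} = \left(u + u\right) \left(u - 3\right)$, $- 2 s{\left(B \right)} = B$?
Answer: $-2856$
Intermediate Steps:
$s{\left(B \right)} = - \frac{B}{2}$
$z{\left(u \right)} = 2 u \left(-3 + u\right)$
$m{\left(w \right)} = -55 + w^{2}$ ($m{\left(w \right)} = w^{2} - 55 = -55 + w^{2}$)
$z{\left(Q \right)} m{\left(s{\left(P \right)} \right)} = 2 \left(-4\right) \left(-3 - 4\right) \left(-55 + \left(\left(- \frac{1}{2}\right) 4\right)^{2}\right) = 2 \left(-4\right) \left(-7\right) \left(-55 + \left(-2\right)^{2}\right) = 56 \left(-55 + 4\right) = 56 \left(-51\right) = -2856$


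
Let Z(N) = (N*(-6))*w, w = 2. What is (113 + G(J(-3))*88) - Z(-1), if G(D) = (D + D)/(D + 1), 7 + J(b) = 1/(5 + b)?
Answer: 309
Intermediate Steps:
J(b) = -7 + 1/(5 + b)
Z(N) = -12*N (Z(N) = (N*(-6))*2 = -6*N*2 = -12*N)
G(D) = 2*D/(1 + D) (G(D) = (2*D)/(1 + D) = 2*D/(1 + D))
(113 + G(J(-3))*88) - Z(-1) = (113 + (2*((-34 - 7*(-3))/(5 - 3))/(1 + (-34 - 7*(-3))/(5 - 3)))*88) - (-12)*(-1) = (113 + (2*((-34 + 21)/2)/(1 + (-34 + 21)/2))*88) - 1*12 = (113 + (2*((1/2)*(-13))/(1 + (1/2)*(-13)))*88) - 12 = (113 + (2*(-13/2)/(1 - 13/2))*88) - 12 = (113 + (2*(-13/2)/(-11/2))*88) - 12 = (113 + (2*(-13/2)*(-2/11))*88) - 12 = (113 + (26/11)*88) - 12 = (113 + 208) - 12 = 321 - 12 = 309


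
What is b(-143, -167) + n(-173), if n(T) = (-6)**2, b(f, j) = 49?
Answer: 85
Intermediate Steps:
n(T) = 36
b(-143, -167) + n(-173) = 49 + 36 = 85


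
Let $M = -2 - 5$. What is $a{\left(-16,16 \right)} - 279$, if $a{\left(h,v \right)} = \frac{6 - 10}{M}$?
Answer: $- \frac{1949}{7} \approx -278.43$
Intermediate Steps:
$M = -7$
$a{\left(h,v \right)} = \frac{4}{7}$ ($a{\left(h,v \right)} = \frac{6 - 10}{-7} = \left(6 - 10\right) \left(- \frac{1}{7}\right) = \left(-4\right) \left(- \frac{1}{7}\right) = \frac{4}{7}$)
$a{\left(-16,16 \right)} - 279 = \frac{4}{7} - 279 = - \frac{1949}{7}$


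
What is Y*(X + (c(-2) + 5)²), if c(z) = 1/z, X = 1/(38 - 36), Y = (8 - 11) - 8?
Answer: -913/4 ≈ -228.25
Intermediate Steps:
Y = -11 (Y = -3 - 8 = -11)
X = ½ (X = 1/2 = ½ ≈ 0.50000)
c(z) = 1/z
Y*(X + (c(-2) + 5)²) = -11*(½ + (1/(-2) + 5)²) = -11*(½ + (-½ + 5)²) = -11*(½ + (9/2)²) = -11*(½ + 81/4) = -11*83/4 = -913/4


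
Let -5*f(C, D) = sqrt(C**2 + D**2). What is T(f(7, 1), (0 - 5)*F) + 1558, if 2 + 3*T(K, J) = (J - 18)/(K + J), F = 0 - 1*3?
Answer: 1041811/669 - sqrt(2)/223 ≈ 1557.3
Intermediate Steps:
F = -3 (F = 0 - 3 = -3)
f(C, D) = -sqrt(C**2 + D**2)/5
T(K, J) = -2/3 + (-18 + J)/(3*(J + K)) (T(K, J) = -2/3 + ((J - 18)/(K + J))/3 = -2/3 + ((-18 + J)/(J + K))/3 = -2/3 + (-18 + J)/(3*(J + K)))
T(f(7, 1), (0 - 5)*F) + 1558 = (-18 - (0 - 5)*(-3) - (-2)*sqrt(7**2 + 1**2)/5)/(3*((0 - 5)*(-3) - sqrt(7**2 + 1**2)/5)) + 1558 = (-18 - (-5)*(-3) - (-2)*sqrt(49 + 1)/5)/(3*(-5*(-3) - sqrt(49 + 1)/5)) + 1558 = (-18 - 1*15 - (-2)*sqrt(50)/5)/(3*(15 - sqrt(2))) + 1558 = (-18 - 15 - (-2)*5*sqrt(2)/5)/(3*(15 - sqrt(2))) + 1558 = (-18 - 15 - (-2)*sqrt(2))/(3*(15 - sqrt(2))) + 1558 = (-18 - 15 + 2*sqrt(2))/(3*(15 - sqrt(2))) + 1558 = (-33 + 2*sqrt(2))/(3*(15 - sqrt(2))) + 1558 = 1558 + (-33 + 2*sqrt(2))/(3*(15 - sqrt(2)))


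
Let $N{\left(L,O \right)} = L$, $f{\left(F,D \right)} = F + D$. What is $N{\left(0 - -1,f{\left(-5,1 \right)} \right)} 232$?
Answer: $232$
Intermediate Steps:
$f{\left(F,D \right)} = D + F$
$N{\left(0 - -1,f{\left(-5,1 \right)} \right)} 232 = \left(0 - -1\right) 232 = \left(0 + 1\right) 232 = 1 \cdot 232 = 232$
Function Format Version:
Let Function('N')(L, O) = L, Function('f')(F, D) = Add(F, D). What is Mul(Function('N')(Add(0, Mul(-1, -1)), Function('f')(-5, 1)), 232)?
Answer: 232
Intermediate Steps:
Function('f')(F, D) = Add(D, F)
Mul(Function('N')(Add(0, Mul(-1, -1)), Function('f')(-5, 1)), 232) = Mul(Add(0, Mul(-1, -1)), 232) = Mul(Add(0, 1), 232) = Mul(1, 232) = 232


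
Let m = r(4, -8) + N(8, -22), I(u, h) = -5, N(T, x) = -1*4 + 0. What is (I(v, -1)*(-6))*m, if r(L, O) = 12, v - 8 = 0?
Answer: 240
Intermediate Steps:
N(T, x) = -4 (N(T, x) = -4 + 0 = -4)
v = 8 (v = 8 + 0 = 8)
m = 8 (m = 12 - 4 = 8)
(I(v, -1)*(-6))*m = -5*(-6)*8 = 30*8 = 240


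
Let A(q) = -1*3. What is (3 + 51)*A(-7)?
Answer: -162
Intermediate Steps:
A(q) = -3
(3 + 51)*A(-7) = (3 + 51)*(-3) = 54*(-3) = -162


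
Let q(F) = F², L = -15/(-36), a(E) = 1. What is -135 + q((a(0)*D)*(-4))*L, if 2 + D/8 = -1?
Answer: 3705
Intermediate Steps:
D = -24 (D = -16 + 8*(-1) = -16 - 8 = -24)
L = 5/12 (L = -15*(-1/36) = 5/12 ≈ 0.41667)
-135 + q((a(0)*D)*(-4))*L = -135 + ((1*(-24))*(-4))²*(5/12) = -135 + (-24*(-4))²*(5/12) = -135 + 96²*(5/12) = -135 + 9216*(5/12) = -135 + 3840 = 3705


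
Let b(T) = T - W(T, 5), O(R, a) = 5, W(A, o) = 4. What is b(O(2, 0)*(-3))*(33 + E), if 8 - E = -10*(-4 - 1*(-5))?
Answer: -969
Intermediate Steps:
b(T) = -4 + T (b(T) = T - 1*4 = T - 4 = -4 + T)
E = 18 (E = 8 - (-10)*(-4 - 1*(-5)) = 8 - (-10)*(-4 + 5) = 8 - (-10) = 8 - 1*(-10) = 8 + 10 = 18)
b(O(2, 0)*(-3))*(33 + E) = (-4 + 5*(-3))*(33 + 18) = (-4 - 15)*51 = -19*51 = -969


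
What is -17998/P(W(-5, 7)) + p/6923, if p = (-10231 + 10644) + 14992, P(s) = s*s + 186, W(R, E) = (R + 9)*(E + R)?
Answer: -60374452/865375 ≈ -69.767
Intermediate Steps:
W(R, E) = (9 + R)*(E + R)
P(s) = 186 + s**2 (P(s) = s**2 + 186 = 186 + s**2)
p = 15405 (p = 413 + 14992 = 15405)
-17998/P(W(-5, 7)) + p/6923 = -17998/(186 + ((-5)**2 + 9*7 + 9*(-5) + 7*(-5))**2) + 15405/6923 = -17998/(186 + (25 + 63 - 45 - 35)**2) + 15405*(1/6923) = -17998/(186 + 8**2) + 15405/6923 = -17998/(186 + 64) + 15405/6923 = -17998/250 + 15405/6923 = -17998*1/250 + 15405/6923 = -8999/125 + 15405/6923 = -60374452/865375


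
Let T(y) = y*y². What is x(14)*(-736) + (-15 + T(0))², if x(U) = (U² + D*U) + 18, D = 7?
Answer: -229407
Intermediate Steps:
x(U) = 18 + U² + 7*U (x(U) = (U² + 7*U) + 18 = 18 + U² + 7*U)
T(y) = y³
x(14)*(-736) + (-15 + T(0))² = (18 + 14² + 7*14)*(-736) + (-15 + 0³)² = (18 + 196 + 98)*(-736) + (-15 + 0)² = 312*(-736) + (-15)² = -229632 + 225 = -229407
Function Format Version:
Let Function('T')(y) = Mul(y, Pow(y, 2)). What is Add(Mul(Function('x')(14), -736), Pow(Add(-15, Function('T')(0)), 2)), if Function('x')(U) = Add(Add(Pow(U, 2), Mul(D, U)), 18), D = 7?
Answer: -229407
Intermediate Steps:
Function('x')(U) = Add(18, Pow(U, 2), Mul(7, U)) (Function('x')(U) = Add(Add(Pow(U, 2), Mul(7, U)), 18) = Add(18, Pow(U, 2), Mul(7, U)))
Function('T')(y) = Pow(y, 3)
Add(Mul(Function('x')(14), -736), Pow(Add(-15, Function('T')(0)), 2)) = Add(Mul(Add(18, Pow(14, 2), Mul(7, 14)), -736), Pow(Add(-15, Pow(0, 3)), 2)) = Add(Mul(Add(18, 196, 98), -736), Pow(Add(-15, 0), 2)) = Add(Mul(312, -736), Pow(-15, 2)) = Add(-229632, 225) = -229407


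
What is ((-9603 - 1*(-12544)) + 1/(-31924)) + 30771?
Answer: 1076221887/31924 ≈ 33712.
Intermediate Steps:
((-9603 - 1*(-12544)) + 1/(-31924)) + 30771 = ((-9603 + 12544) - 1/31924) + 30771 = (2941 - 1/31924) + 30771 = 93888483/31924 + 30771 = 1076221887/31924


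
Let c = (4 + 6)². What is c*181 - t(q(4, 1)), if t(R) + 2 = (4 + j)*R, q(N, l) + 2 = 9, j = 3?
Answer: 18053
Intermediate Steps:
q(N, l) = 7 (q(N, l) = -2 + 9 = 7)
c = 100 (c = 10² = 100)
t(R) = -2 + 7*R (t(R) = -2 + (4 + 3)*R = -2 + 7*R)
c*181 - t(q(4, 1)) = 100*181 - (-2 + 7*7) = 18100 - (-2 + 49) = 18100 - 1*47 = 18100 - 47 = 18053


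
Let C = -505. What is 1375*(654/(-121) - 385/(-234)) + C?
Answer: -14606245/2574 ≈ -5674.5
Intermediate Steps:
1375*(654/(-121) - 385/(-234)) + C = 1375*(654/(-121) - 385/(-234)) - 505 = 1375*(654*(-1/121) - 385*(-1/234)) - 505 = 1375*(-654/121 + 385/234) - 505 = 1375*(-106451/28314) - 505 = -13306375/2574 - 505 = -14606245/2574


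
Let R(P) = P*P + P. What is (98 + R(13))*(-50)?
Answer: -14000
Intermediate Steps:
R(P) = P + P² (R(P) = P² + P = P + P²)
(98 + R(13))*(-50) = (98 + 13*(1 + 13))*(-50) = (98 + 13*14)*(-50) = (98 + 182)*(-50) = 280*(-50) = -14000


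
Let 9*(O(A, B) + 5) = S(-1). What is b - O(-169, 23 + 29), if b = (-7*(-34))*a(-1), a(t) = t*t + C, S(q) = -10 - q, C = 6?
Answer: 1672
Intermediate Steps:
a(t) = 6 + t**2 (a(t) = t*t + 6 = t**2 + 6 = 6 + t**2)
O(A, B) = -6 (O(A, B) = -5 + (-10 - 1*(-1))/9 = -5 + (-10 + 1)/9 = -5 + (1/9)*(-9) = -5 - 1 = -6)
b = 1666 (b = (-7*(-34))*(6 + (-1)**2) = 238*(6 + 1) = 238*7 = 1666)
b - O(-169, 23 + 29) = 1666 - 1*(-6) = 1666 + 6 = 1672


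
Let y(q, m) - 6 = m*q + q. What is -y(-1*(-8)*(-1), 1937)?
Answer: 15498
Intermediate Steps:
y(q, m) = 6 + q + m*q (y(q, m) = 6 + (m*q + q) = 6 + (q + m*q) = 6 + q + m*q)
-y(-1*(-8)*(-1), 1937) = -(6 - 1*(-8)*(-1) + 1937*(-1*(-8)*(-1))) = -(6 + 8*(-1) + 1937*(8*(-1))) = -(6 - 8 + 1937*(-8)) = -(6 - 8 - 15496) = -1*(-15498) = 15498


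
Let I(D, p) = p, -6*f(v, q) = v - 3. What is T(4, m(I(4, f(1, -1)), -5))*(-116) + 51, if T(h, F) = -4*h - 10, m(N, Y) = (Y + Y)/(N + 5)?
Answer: 3067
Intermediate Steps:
f(v, q) = ½ - v/6 (f(v, q) = -(v - 3)/6 = -(-3 + v)/6 = ½ - v/6)
m(N, Y) = 2*Y/(5 + N) (m(N, Y) = (2*Y)/(5 + N) = 2*Y/(5 + N))
T(h, F) = -10 - 4*h
T(4, m(I(4, f(1, -1)), -5))*(-116) + 51 = (-10 - 4*4)*(-116) + 51 = (-10 - 16)*(-116) + 51 = -26*(-116) + 51 = 3016 + 51 = 3067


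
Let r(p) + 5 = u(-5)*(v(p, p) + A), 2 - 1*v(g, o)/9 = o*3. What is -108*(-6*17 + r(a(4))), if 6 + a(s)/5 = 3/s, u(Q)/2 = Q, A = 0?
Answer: 796446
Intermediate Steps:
u(Q) = 2*Q
a(s) = -30 + 15/s (a(s) = -30 + 5*(3/s) = -30 + 15/s)
v(g, o) = 18 - 27*o (v(g, o) = 18 - 9*o*3 = 18 - 27*o)
r(p) = -185 + 270*p (r(p) = -5 + (2*(-5))*((18 - 27*p) + 0) = -5 - 10*(18 - 27*p) = -5 + (-180 + 270*p) = -185 + 270*p)
-108*(-6*17 + r(a(4))) = -108*(-6*17 + (-185 + 270*(-30 + 15/4))) = -108*(-102 + (-185 + 270*(-30 + 15*(1/4)))) = -108*(-102 + (-185 + 270*(-30 + 15/4))) = -108*(-102 + (-185 + 270*(-105/4))) = -108*(-102 + (-185 - 14175/2)) = -108*(-102 - 14545/2) = -108*(-14749/2) = 796446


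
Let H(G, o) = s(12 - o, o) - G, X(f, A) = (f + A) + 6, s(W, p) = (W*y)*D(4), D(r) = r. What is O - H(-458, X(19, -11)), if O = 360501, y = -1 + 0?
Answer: 360035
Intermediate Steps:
y = -1
s(W, p) = -4*W (s(W, p) = (W*(-1))*4 = -W*4 = -4*W)
X(f, A) = 6 + A + f (X(f, A) = (A + f) + 6 = 6 + A + f)
H(G, o) = -48 - G + 4*o (H(G, o) = -4*(12 - o) - G = (-48 + 4*o) - G = -48 - G + 4*o)
O - H(-458, X(19, -11)) = 360501 - (-48 - 1*(-458) + 4*(6 - 11 + 19)) = 360501 - (-48 + 458 + 4*14) = 360501 - (-48 + 458 + 56) = 360501 - 1*466 = 360501 - 466 = 360035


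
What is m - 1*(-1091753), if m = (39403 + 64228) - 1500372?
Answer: -304988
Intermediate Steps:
m = -1396741 (m = 103631 - 1500372 = -1396741)
m - 1*(-1091753) = -1396741 - 1*(-1091753) = -1396741 + 1091753 = -304988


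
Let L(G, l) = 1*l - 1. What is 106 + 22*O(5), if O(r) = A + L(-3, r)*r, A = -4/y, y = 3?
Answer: 1550/3 ≈ 516.67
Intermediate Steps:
L(G, l) = -1 + l (L(G, l) = l - 1 = -1 + l)
A = -4/3 ≈ -1.3333
O(r) = -4/3 + r*(-1 + r) (O(r) = -4/3 + (-1 + r)*r = -4/3 + r*(-1 + r))
106 + 22*O(5) = 106 + 22*(-4/3 + 5**2 - 1*5) = 106 + 22*(-4/3 + 25 - 5) = 106 + 22*(56/3) = 106 + 1232/3 = 1550/3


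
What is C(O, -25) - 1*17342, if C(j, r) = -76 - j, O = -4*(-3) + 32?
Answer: -17462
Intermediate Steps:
O = 44 (O = 12 + 32 = 44)
C(O, -25) - 1*17342 = (-76 - 1*44) - 1*17342 = (-76 - 44) - 17342 = -120 - 17342 = -17462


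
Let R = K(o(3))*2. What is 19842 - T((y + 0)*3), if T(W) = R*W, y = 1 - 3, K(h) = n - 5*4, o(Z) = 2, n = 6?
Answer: 19674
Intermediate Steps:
K(h) = -14 (K(h) = 6 - 5*4 = 6 - 20 = -14)
y = -2
R = -28 (R = -14*2 = -28)
T(W) = -28*W
19842 - T((y + 0)*3) = 19842 - (-28)*(-2 + 0)*3 = 19842 - (-28)*(-2*3) = 19842 - (-28)*(-6) = 19842 - 1*168 = 19842 - 168 = 19674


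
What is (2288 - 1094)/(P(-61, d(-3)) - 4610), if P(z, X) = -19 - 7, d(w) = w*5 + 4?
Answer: -597/2318 ≈ -0.25755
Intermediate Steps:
d(w) = 4 + 5*w (d(w) = 5*w + 4 = 4 + 5*w)
P(z, X) = -26
(2288 - 1094)/(P(-61, d(-3)) - 4610) = (2288 - 1094)/(-26 - 4610) = 1194/(-4636) = 1194*(-1/4636) = -597/2318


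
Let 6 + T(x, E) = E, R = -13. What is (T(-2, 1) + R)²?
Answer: 324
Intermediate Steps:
T(x, E) = -6 + E
(T(-2, 1) + R)² = ((-6 + 1) - 13)² = (-5 - 13)² = (-18)² = 324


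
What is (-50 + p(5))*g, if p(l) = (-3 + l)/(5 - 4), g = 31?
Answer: -1488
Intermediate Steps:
p(l) = -3 + l (p(l) = (-3 + l)/1 = (-3 + l)*1 = -3 + l)
(-50 + p(5))*g = (-50 + (-3 + 5))*31 = (-50 + 2)*31 = -48*31 = -1488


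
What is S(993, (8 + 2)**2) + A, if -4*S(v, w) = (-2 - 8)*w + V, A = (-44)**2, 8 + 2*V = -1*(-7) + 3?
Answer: 8743/4 ≈ 2185.8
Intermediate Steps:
V = 1 (V = -4 + (-1*(-7) + 3)/2 = -4 + (7 + 3)/2 = -4 + (1/2)*10 = -4 + 5 = 1)
A = 1936
S(v, w) = -1/4 + 5*w/2 (S(v, w) = -((-2 - 8)*w + 1)/4 = -(-10*w + 1)/4 = -(1 - 10*w)/4 = -1/4 + 5*w/2)
S(993, (8 + 2)**2) + A = (-1/4 + 5*(8 + 2)**2/2) + 1936 = (-1/4 + (5/2)*10**2) + 1936 = (-1/4 + (5/2)*100) + 1936 = (-1/4 + 250) + 1936 = 999/4 + 1936 = 8743/4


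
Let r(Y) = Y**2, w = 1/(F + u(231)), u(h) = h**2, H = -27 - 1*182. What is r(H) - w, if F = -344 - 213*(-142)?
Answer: 3637011102/83263 ≈ 43681.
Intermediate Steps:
F = 29902 (F = -344 + 30246 = 29902)
H = -209 (H = -27 - 182 = -209)
w = 1/83263 (w = 1/(29902 + 231**2) = 1/(29902 + 53361) = 1/83263 ≈ 1.2010e-5)
r(H) - w = (-209)**2 - 1*1/83263 = 43681 - 1/83263 = 3637011102/83263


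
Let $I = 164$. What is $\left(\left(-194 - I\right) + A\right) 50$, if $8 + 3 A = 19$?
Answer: $- \frac{53150}{3} \approx -17717.0$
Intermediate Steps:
$A = \frac{11}{3}$ ($A = - \frac{8}{3} + \frac{1}{3} \cdot 19 = - \frac{8}{3} + \frac{19}{3} = \frac{11}{3} \approx 3.6667$)
$\left(\left(-194 - I\right) + A\right) 50 = \left(\left(-194 - 164\right) + \frac{11}{3}\right) 50 = \left(-358 + \frac{11}{3}\right) 50 = \left(- \frac{1063}{3}\right) 50 = - \frac{53150}{3}$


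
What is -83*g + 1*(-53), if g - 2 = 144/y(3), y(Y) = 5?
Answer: -13047/5 ≈ -2609.4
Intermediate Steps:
g = 154/5 (g = 2 + 144/5 = 154/5 ≈ 30.800)
-83*g + 1*(-53) = -83*154/5 + 1*(-53) = -12782/5 - 53 = -13047/5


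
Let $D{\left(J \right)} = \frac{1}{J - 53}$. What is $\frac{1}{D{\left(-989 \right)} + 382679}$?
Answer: $\frac{1042}{398751517} \approx 2.6132 \cdot 10^{-6}$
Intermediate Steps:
$D{\left(J \right)} = \frac{1}{-53 + J}$
$\frac{1}{D{\left(-989 \right)} + 382679} = \frac{1}{\frac{1}{-53 - 989} + 382679} = \frac{1}{\frac{1}{-1042} + 382679} = \frac{1}{- \frac{1}{1042} + 382679} = \frac{1}{\frac{398751517}{1042}} = \frac{1042}{398751517}$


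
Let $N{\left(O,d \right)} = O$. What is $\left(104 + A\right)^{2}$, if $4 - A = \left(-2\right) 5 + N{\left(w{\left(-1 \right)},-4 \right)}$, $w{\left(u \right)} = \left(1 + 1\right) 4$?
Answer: $12100$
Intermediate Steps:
$w{\left(u \right)} = 8$ ($w{\left(u \right)} = 2 \cdot 4 = 8$)
$A = 6$ ($A = 4 - \left(\left(-2\right) 5 + 8\right) = 4 - \left(-10 + 8\right) = 4 - -2 = 4 + 2 = 6$)
$\left(104 + A\right)^{2} = \left(104 + 6\right)^{2} = 110^{2} = 12100$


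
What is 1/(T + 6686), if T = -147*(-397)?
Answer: 1/65045 ≈ 1.5374e-5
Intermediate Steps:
T = 58359
1/(T + 6686) = 1/(58359 + 6686) = 1/65045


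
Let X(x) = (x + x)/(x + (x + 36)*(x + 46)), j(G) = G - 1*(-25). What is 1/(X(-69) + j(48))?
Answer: 5/364 ≈ 0.013736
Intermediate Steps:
j(G) = 25 + G (j(G) = G + 25 = 25 + G)
X(x) = 2*x/(x + (36 + x)*(46 + x)) (X(x) = (2*x)/(x + (36 + x)*(46 + x)) = 2*x/(x + (36 + x)*(46 + x)))
1/(X(-69) + j(48)) = 1/(2*(-69)/(1656 + (-69)² + 83*(-69)) + (25 + 48)) = 1/(2*(-69)/(1656 + 4761 - 5727) + 73) = 1/(2*(-69)/690 + 73) = 1/(2*(-69)*(1/690) + 73) = 1/(-⅕ + 73) = 1/(364/5) = 5/364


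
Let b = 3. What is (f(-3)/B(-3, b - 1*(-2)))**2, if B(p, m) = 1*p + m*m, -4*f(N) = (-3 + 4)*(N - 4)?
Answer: 49/7744 ≈ 0.0063275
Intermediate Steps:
f(N) = 1 - N/4 (f(N) = -(-3 + 4)*(N - 4)/4 = -(-4 + N)/4 = 1 - N/4)
B(p, m) = p + m**2
(f(-3)/B(-3, b - 1*(-2)))**2 = ((1 - 1/4*(-3))/(-3 + (3 - 1*(-2))**2))**2 = ((1 + 3/4)/(-3 + (3 + 2)**2))**2 = (7/(4*(-3 + 5**2)))**2 = (7/(4*(-3 + 25)))**2 = ((7/4)/22)**2 = ((7/4)*(1/22))**2 = (7/88)**2 = 49/7744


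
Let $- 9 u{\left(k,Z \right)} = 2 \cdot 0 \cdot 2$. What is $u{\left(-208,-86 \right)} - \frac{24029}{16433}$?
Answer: $- \frac{24029}{16433} \approx -1.4622$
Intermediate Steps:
$u{\left(k,Z \right)} = 0$ ($u{\left(k,Z \right)} = - \frac{2 \cdot 0 \cdot 2}{9} = - \frac{0 \cdot 2}{9} = \left(- \frac{1}{9}\right) 0 = 0$)
$u{\left(-208,-86 \right)} - \frac{24029}{16433} = 0 - \frac{24029}{16433} = - \frac{24029}{16433}$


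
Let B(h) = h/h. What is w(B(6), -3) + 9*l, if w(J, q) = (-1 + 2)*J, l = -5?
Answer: -44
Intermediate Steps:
B(h) = 1
w(J, q) = J (w(J, q) = 1*J = J)
w(B(6), -3) + 9*l = 1 + 9*(-5) = 1 - 45 = -44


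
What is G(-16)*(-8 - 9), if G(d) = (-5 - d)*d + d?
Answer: 3264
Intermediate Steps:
G(d) = d + d*(-5 - d) (G(d) = d*(-5 - d) + d = d + d*(-5 - d))
G(-16)*(-8 - 9) = (-1*(-16)*(4 - 16))*(-8 - 9) = -1*(-16)*(-12)*(-17) = -192*(-17) = 3264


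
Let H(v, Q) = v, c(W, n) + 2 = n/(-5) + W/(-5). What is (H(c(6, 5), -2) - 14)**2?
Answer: 8281/25 ≈ 331.24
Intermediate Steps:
c(W, n) = -2 - W/5 - n/5 (c(W, n) = -2 + (n/(-5) + W/(-5)) = -2 + (n*(-1/5) + W*(-1/5)) = -2 + (-n/5 - W/5) = -2 + (-W/5 - n/5) = -2 - W/5 - n/5)
(H(c(6, 5), -2) - 14)**2 = ((-2 - 1/5*6 - 1/5*5) - 14)**2 = ((-2 - 6/5 - 1) - 14)**2 = (-21/5 - 14)**2 = (-91/5)**2 = 8281/25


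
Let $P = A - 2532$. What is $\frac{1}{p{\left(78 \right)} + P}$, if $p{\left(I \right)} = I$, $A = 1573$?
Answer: $- \frac{1}{881} \approx -0.0011351$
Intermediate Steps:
$P = -959$ ($P = 1573 - 2532 = -959$)
$\frac{1}{p{\left(78 \right)} + P} = \frac{1}{78 - 959} = \frac{1}{-881} = - \frac{1}{881}$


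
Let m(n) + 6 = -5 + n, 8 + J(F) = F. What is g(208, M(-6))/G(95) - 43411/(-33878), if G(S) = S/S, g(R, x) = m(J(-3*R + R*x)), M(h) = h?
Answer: -64019887/33878 ≈ -1889.7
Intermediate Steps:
J(F) = -8 + F
m(n) = -11 + n (m(n) = -6 + (-5 + n) = -11 + n)
g(R, x) = -19 - 3*R + R*x (g(R, x) = -11 + (-8 + (-3*R + R*x)) = -11 + (-8 - 3*R + R*x) = -19 - 3*R + R*x)
G(S) = 1
g(208, M(-6))/G(95) - 43411/(-33878) = (-19 + 208*(-3 - 6))/1 - 43411/(-33878) = (-19 + 208*(-9))*1 - 43411*(-1/33878) = (-19 - 1872)*1 + 43411/33878 = -1891*1 + 43411/33878 = -1891 + 43411/33878 = -64019887/33878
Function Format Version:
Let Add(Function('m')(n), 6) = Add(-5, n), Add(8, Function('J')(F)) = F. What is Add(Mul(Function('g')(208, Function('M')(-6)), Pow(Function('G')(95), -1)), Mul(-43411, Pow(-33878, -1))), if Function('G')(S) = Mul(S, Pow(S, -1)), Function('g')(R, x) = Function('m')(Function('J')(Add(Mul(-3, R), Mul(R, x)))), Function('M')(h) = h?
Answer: Rational(-64019887, 33878) ≈ -1889.7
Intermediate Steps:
Function('J')(F) = Add(-8, F)
Function('m')(n) = Add(-11, n) (Function('m')(n) = Add(-6, Add(-5, n)) = Add(-11, n))
Function('g')(R, x) = Add(-19, Mul(-3, R), Mul(R, x)) (Function('g')(R, x) = Add(-11, Add(-8, Add(Mul(-3, R), Mul(R, x)))) = Add(-11, Add(-8, Mul(-3, R), Mul(R, x))) = Add(-19, Mul(-3, R), Mul(R, x)))
Function('G')(S) = 1
Add(Mul(Function('g')(208, Function('M')(-6)), Pow(Function('G')(95), -1)), Mul(-43411, Pow(-33878, -1))) = Add(Mul(Add(-19, Mul(208, Add(-3, -6))), Pow(1, -1)), Mul(-43411, Pow(-33878, -1))) = Add(Mul(Add(-19, Mul(208, -9)), 1), Mul(-43411, Rational(-1, 33878))) = Add(Mul(Add(-19, -1872), 1), Rational(43411, 33878)) = Add(Mul(-1891, 1), Rational(43411, 33878)) = Add(-1891, Rational(43411, 33878)) = Rational(-64019887, 33878)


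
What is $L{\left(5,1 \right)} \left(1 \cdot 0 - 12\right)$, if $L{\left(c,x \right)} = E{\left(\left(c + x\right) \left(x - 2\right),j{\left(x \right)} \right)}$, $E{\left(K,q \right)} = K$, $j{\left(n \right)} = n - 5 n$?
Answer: $72$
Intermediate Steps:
$j{\left(n \right)} = - 4 n$
$L{\left(c,x \right)} = \left(-2 + x\right) \left(c + x\right)$ ($L{\left(c,x \right)} = \left(c + x\right) \left(x - 2\right) = \left(c + x\right) \left(-2 + x\right) = \left(-2 + x\right) \left(c + x\right)$)
$L{\left(5,1 \right)} \left(1 \cdot 0 - 12\right) = \left(1^{2} - 10 - 2 + 5 \cdot 1\right) \left(1 \cdot 0 - 12\right) = \left(1 - 10 - 2 + 5\right) \left(0 - 12\right) = \left(-6\right) \left(-12\right) = 72$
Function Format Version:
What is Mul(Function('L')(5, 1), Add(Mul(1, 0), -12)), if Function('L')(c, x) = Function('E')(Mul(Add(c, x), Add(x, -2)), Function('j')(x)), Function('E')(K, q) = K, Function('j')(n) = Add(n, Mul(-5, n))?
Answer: 72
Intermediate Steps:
Function('j')(n) = Mul(-4, n)
Function('L')(c, x) = Mul(Add(-2, x), Add(c, x)) (Function('L')(c, x) = Mul(Add(c, x), Add(x, -2)) = Mul(Add(c, x), Add(-2, x)) = Mul(Add(-2, x), Add(c, x)))
Mul(Function('L')(5, 1), Add(Mul(1, 0), -12)) = Mul(Add(Pow(1, 2), Mul(-2, 5), Mul(-2, 1), Mul(5, 1)), Add(Mul(1, 0), -12)) = Mul(Add(1, -10, -2, 5), Add(0, -12)) = Mul(-6, -12) = 72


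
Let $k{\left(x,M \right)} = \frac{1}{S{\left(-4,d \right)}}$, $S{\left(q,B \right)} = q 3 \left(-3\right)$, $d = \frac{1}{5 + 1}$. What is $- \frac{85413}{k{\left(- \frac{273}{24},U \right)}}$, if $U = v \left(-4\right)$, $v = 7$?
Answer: $-3074868$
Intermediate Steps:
$d = \frac{1}{6} \approx 0.16667$
$U = -28$ ($U = 7 \left(-4\right) = -28$)
$S{\left(q,B \right)} = - 9 q$ ($S{\left(q,B \right)} = 3 q \left(-3\right) = - 9 q$)
$k{\left(x,M \right)} = \frac{1}{36}$ ($k{\left(x,M \right)} = \frac{1}{\left(-9\right) \left(-4\right)} = \frac{1}{36}$)
$- \frac{85413}{k{\left(- \frac{273}{24},U \right)}} = - 85413 \frac{1}{\frac{1}{36}} = \left(-85413\right) 36 = -3074868$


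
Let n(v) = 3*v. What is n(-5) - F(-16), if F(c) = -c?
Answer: -31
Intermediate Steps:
n(-5) - F(-16) = 3*(-5) - (-1)*(-16) = -15 - 1*16 = -15 - 16 = -31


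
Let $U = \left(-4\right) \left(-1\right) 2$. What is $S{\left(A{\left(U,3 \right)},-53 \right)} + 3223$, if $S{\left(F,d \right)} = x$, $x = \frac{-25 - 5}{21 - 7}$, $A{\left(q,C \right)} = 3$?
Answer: $\frac{22546}{7} \approx 3220.9$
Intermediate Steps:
$U = 8$ ($U = 4 \cdot 2 = 8$)
$x = - \frac{15}{7}$ ($x = - \frac{30}{14} = \left(-30\right) \frac{1}{14} = - \frac{15}{7} \approx -2.1429$)
$S{\left(F,d \right)} = - \frac{15}{7}$
$S{\left(A{\left(U,3 \right)},-53 \right)} + 3223 = - \frac{15}{7} + 3223 = \frac{22546}{7}$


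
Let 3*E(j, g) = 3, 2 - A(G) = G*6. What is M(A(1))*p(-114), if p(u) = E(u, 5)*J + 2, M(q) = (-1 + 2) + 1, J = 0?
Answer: 4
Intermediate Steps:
A(G) = 2 - 6*G (A(G) = 2 - G*6 = 2 - 6*G)
E(j, g) = 1 (E(j, g) = (1/3)*3 = 1)
M(q) = 2 (M(q) = 1 + 1 = 2)
p(u) = 2 (p(u) = 1*0 + 2 = 0 + 2 = 2)
M(A(1))*p(-114) = 2*2 = 4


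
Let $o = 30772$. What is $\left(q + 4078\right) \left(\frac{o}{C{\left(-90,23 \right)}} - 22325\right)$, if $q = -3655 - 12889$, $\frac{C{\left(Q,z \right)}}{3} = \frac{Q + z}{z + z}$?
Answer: $\frac{73584766042}{201} \approx 3.6609 \cdot 10^{8}$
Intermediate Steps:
$C{\left(Q,z \right)} = \frac{3 \left(Q + z\right)}{2 z}$ ($C{\left(Q,z \right)} = 3 \frac{Q + z}{z + z} = 3 \frac{Q + z}{2 z} = \frac{3 \left(Q + z\right)}{2 z}$)
$q = -16544$ ($q = -3655 - 12889 = -16544$)
$\left(q + 4078\right) \left(\frac{o}{C{\left(-90,23 \right)}} - 22325\right) = \left(-16544 + 4078\right) \left(\frac{30772}{\frac{3}{2} \cdot \frac{1}{23} \left(-90 + 23\right)} - 22325\right) = - 12466 \left(\frac{30772}{\frac{3}{2} \cdot \frac{1}{23} \left(-67\right)} - 22325\right) = - 12466 \left(\frac{30772}{- \frac{201}{46}} - 22325\right) = - 12466 \left(30772 \left(- \frac{46}{201}\right) - 22325\right) = - 12466 \left(- \frac{1415512}{201} - 22325\right) = \left(-12466\right) \left(- \frac{5902837}{201}\right) = \frac{73584766042}{201}$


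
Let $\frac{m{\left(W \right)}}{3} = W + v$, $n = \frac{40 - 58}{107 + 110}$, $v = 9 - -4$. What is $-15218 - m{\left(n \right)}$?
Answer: $- \frac{3310715}{217} \approx -15257.0$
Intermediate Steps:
$v = 13$ ($v = 9 + 4 = 13$)
$n = - \frac{18}{217} \approx -0.082949$
$m{\left(W \right)} = 39 + 3 W$ ($m{\left(W \right)} = 3 \left(W + 13\right) = 3 \left(13 + W\right) = 39 + 3 W$)
$-15218 - m{\left(n \right)} = -15218 - \left(39 + 3 \left(- \frac{18}{217}\right)\right) = -15218 - \left(39 - \frac{54}{217}\right) = -15218 - \frac{8409}{217} = - \frac{3310715}{217}$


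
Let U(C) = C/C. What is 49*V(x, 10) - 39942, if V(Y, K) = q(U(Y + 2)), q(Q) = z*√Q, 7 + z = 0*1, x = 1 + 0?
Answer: -40285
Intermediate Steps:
U(C) = 1
x = 1
z = -7 (z = -7 + 0*1 = -7 + 0 = -7)
q(Q) = -7*√Q
V(Y, K) = -7 (V(Y, K) = -7*√1 = -7*1 = -7)
49*V(x, 10) - 39942 = 49*(-7) - 39942 = -343 - 39942 = -40285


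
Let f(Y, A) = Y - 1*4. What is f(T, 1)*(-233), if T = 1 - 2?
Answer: 1165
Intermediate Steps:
T = -1
f(Y, A) = -4 + Y (f(Y, A) = Y - 4 = -4 + Y)
f(T, 1)*(-233) = (-4 - 1)*(-233) = -5*(-233) = 1165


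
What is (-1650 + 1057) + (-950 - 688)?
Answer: -2231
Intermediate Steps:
(-1650 + 1057) + (-950 - 688) = -593 - 1638 = -2231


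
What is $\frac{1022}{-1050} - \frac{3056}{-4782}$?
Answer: $- \frac{19981}{59775} \approx -0.33427$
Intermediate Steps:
$\frac{1022}{-1050} - \frac{3056}{-4782} = 1022 \left(- \frac{1}{1050}\right) - - \frac{1528}{2391} = - \frac{73}{75} + \frac{1528}{2391} = - \frac{19981}{59775}$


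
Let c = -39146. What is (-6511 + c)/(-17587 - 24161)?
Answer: 15219/13916 ≈ 1.0936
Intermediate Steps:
(-6511 + c)/(-17587 - 24161) = (-6511 - 39146)/(-17587 - 24161) = -45657/(-41748) = -45657*(-1/41748) = 15219/13916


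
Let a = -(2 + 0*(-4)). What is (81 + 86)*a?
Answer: -334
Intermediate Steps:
a = -2 (a = -(2 + 0) = -1*2 = -2)
(81 + 86)*a = (81 + 86)*(-2) = 167*(-2) = -334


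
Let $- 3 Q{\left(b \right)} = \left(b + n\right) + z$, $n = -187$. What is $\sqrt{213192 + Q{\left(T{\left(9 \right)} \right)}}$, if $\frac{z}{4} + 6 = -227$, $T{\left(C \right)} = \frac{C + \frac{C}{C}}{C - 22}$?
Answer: $\frac{\sqrt{324832755}}{39} \approx 462.13$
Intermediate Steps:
$T{\left(C \right)} = \frac{1 + C}{-22 + C}$ ($T{\left(C \right)} = \frac{C + 1}{-22 + C} = \frac{1 + C}{-22 + C}$)
$z = -932$ ($z = -24 + 4 \left(-227\right) = -24 - 908 = -932$)
$Q{\left(b \right)} = 373 - \frac{b}{3}$ ($Q{\left(b \right)} = - \frac{\left(b - 187\right) - 932}{3} = - \frac{\left(-187 + b\right) - 932}{3} = - \frac{-1119 + b}{3} = 373 - \frac{b}{3}$)
$\sqrt{213192 + Q{\left(T{\left(9 \right)} \right)}} = \sqrt{213192 + \left(373 - \frac{\frac{1}{-22 + 9} \left(1 + 9\right)}{3}\right)} = \sqrt{213192 + \left(373 - \frac{\frac{1}{-13} \cdot 10}{3}\right)} = \sqrt{213192 + \left(373 - \frac{\left(- \frac{1}{13}\right) 10}{3}\right)} = \sqrt{213192 + \left(373 - - \frac{10}{39}\right)} = \sqrt{213192 + \left(373 + \frac{10}{39}\right)} = \sqrt{213192 + \frac{14557}{39}} = \sqrt{\frac{8329045}{39}} = \frac{\sqrt{324832755}}{39}$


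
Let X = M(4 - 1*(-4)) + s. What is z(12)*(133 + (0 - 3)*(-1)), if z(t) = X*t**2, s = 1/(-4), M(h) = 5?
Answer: 93024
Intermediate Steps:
s = -1/4 ≈ -0.25000
X = 19/4 (X = 5 - 1/4 = 19/4 ≈ 4.7500)
z(t) = 19*t**2/4
z(12)*(133 + (0 - 3)*(-1)) = ((19/4)*12**2)*(133 + (0 - 3)*(-1)) = ((19/4)*144)*(133 - 3*(-1)) = 684*(133 + 3) = 684*136 = 93024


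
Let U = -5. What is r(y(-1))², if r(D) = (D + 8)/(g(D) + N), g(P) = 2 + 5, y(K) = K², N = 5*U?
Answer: ¼ ≈ 0.25000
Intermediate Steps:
N = -25 (N = 5*(-5) = -25)
g(P) = 7
r(D) = -4/9 - D/18 (r(D) = (D + 8)/(7 - 25) = (8 + D)/(-18) = (8 + D)*(-1/18) = -4/9 - D/18)
r(y(-1))² = (-4/9 - 1/18*(-1)²)² = (-4/9 - 1/18*1)² = (-4/9 - 1/18)² = (-½)² = ¼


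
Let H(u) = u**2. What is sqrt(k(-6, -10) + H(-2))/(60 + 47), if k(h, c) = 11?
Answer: sqrt(15)/107 ≈ 0.036196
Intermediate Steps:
sqrt(k(-6, -10) + H(-2))/(60 + 47) = sqrt(11 + (-2)**2)/(60 + 47) = sqrt(11 + 4)/107 = sqrt(15)*(1/107) = sqrt(15)/107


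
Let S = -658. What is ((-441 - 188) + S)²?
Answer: 1656369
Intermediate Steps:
((-441 - 188) + S)² = ((-441 - 188) - 658)² = (-629 - 658)² = (-1287)² = 1656369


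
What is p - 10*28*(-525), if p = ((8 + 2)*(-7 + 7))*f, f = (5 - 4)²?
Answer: 147000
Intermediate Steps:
f = 1 (f = 1² = 1)
p = 0 (p = ((8 + 2)*(-7 + 7))*1 = (10*0)*1 = 0*1 = 0)
p - 10*28*(-525) = 0 - 10*28*(-525) = 0 - 280*(-525) = 0 + 147000 = 147000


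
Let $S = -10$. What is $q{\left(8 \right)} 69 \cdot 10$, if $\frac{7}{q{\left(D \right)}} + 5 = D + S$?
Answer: $-690$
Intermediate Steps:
$q{\left(D \right)} = \frac{7}{-15 + D}$ ($q{\left(D \right)} = \frac{7}{-5 + \left(D - 10\right)} = \frac{7}{-5 + \left(-10 + D\right)} = \frac{7}{-15 + D}$)
$q{\left(8 \right)} 69 \cdot 10 = \frac{7}{-15 + 8} \cdot 69 \cdot 10 = \frac{7}{-7} \cdot 69 \cdot 10 = 7 \left(- \frac{1}{7}\right) 69 \cdot 10 = \left(-1\right) 69 \cdot 10 = \left(-69\right) 10 = -690$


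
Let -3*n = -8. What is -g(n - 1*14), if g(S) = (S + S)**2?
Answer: -4624/9 ≈ -513.78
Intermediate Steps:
n = 8/3 (n = -1/3*(-8) = 8/3 ≈ 2.6667)
g(S) = 4*S**2 (g(S) = (2*S)**2 = 4*S**2)
-g(n - 1*14) = -4*(8/3 - 1*14)**2 = -4*(8/3 - 14)**2 = -4*(-34/3)**2 = -4*1156/9 = -1*4624/9 = -4624/9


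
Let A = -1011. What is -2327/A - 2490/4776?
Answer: 1432727/804756 ≈ 1.7803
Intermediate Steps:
-2327/A - 2490/4776 = -2327/(-1011) - 2490/4776 = -2327*(-1/1011) - 2490*1/4776 = 2327/1011 - 415/796 = 1432727/804756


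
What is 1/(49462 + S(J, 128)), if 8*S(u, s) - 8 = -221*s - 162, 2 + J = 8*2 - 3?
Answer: 4/183627 ≈ 2.1783e-5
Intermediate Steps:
J = 11 (J = -2 + (8*2 - 3) = -2 + (16 - 3) = -2 + 13 = 11)
S(u, s) = -77/4 - 221*s/8 (S(u, s) = 1 + (-221*s - 162)/8 = 1 + (-162 - 221*s)/8 = 1 + (-81/4 - 221*s/8) = -77/4 - 221*s/8)
1/(49462 + S(J, 128)) = 1/(49462 + (-77/4 - 221/8*128)) = 1/(49462 + (-77/4 - 3536)) = 1/(49462 - 14221/4) = 1/(183627/4) = 4/183627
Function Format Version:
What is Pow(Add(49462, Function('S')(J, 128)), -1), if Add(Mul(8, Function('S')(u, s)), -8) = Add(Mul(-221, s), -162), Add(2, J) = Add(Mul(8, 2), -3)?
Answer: Rational(4, 183627) ≈ 2.1783e-5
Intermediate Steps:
J = 11 (J = Add(-2, Add(Mul(8, 2), -3)) = Add(-2, Add(16, -3)) = Add(-2, 13) = 11)
Function('S')(u, s) = Add(Rational(-77, 4), Mul(Rational(-221, 8), s)) (Function('S')(u, s) = Add(1, Mul(Rational(1, 8), Add(Mul(-221, s), -162))) = Add(1, Mul(Rational(1, 8), Add(-162, Mul(-221, s)))) = Add(1, Add(Rational(-81, 4), Mul(Rational(-221, 8), s))) = Add(Rational(-77, 4), Mul(Rational(-221, 8), s)))
Pow(Add(49462, Function('S')(J, 128)), -1) = Pow(Add(49462, Add(Rational(-77, 4), Mul(Rational(-221, 8), 128))), -1) = Pow(Add(49462, Add(Rational(-77, 4), -3536)), -1) = Pow(Add(49462, Rational(-14221, 4)), -1) = Pow(Rational(183627, 4), -1) = Rational(4, 183627)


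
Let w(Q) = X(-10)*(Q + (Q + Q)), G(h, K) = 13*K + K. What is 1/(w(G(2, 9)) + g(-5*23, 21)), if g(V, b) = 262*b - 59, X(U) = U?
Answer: 1/1663 ≈ 0.00060132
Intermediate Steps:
G(h, K) = 14*K
g(V, b) = -59 + 262*b
w(Q) = -30*Q (w(Q) = -10*(Q + (Q + Q)) = -10*(Q + 2*Q) = -30*Q)
1/(w(G(2, 9)) + g(-5*23, 21)) = 1/(-420*9 + (-59 + 262*21)) = 1/(-30*126 + (-59 + 5502)) = 1/(-3780 + 5443) = 1/1663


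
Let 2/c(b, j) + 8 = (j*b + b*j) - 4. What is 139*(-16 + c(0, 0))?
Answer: -13483/6 ≈ -2247.2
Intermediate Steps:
c(b, j) = 2/(-12 + 2*b*j) (c(b, j) = 2/(-8 + ((j*b + b*j) - 4)) = 2/(-8 + ((b*j + b*j) - 4)) = 2/(-8 + (2*b*j - 4)) = 2/(-8 + (-4 + 2*b*j)) = 2/(-12 + 2*b*j))
139*(-16 + c(0, 0)) = 139*(-16 + 1/(-6 + 0*0)) = 139*(-16 + 1/(-6 + 0)) = 139*(-16 + 1/(-6)) = 139*(-16 - ⅙) = 139*(-97/6) = -13483/6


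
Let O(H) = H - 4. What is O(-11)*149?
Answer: -2235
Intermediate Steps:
O(H) = -4 + H
O(-11)*149 = (-4 - 11)*149 = -15*149 = -2235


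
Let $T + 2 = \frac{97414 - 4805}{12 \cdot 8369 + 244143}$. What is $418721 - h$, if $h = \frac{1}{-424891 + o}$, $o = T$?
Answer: $\frac{61303146676521545}{146405713294} \approx 4.1872 \cdot 10^{5}$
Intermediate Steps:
$T = - \frac{596533}{344571}$ ($T = -2 + \frac{97414 - 4805}{12 \cdot 8369 + 244143} = -2 + \frac{92609}{100428 + 244143} = -2 + \frac{92609}{344571} = - \frac{596533}{344571} \approx -1.7312$)
$o = - \frac{596533}{344571} \approx -1.7312$
$h = - \frac{344571}{146405713294}$ ($h = \frac{1}{-424891 - \frac{596533}{344571}} = \frac{1}{- \frac{146405713294}{344571}} = - \frac{344571}{146405713294} \approx -2.3535 \cdot 10^{-6}$)
$418721 - h = 418721 - - \frac{344571}{146405713294} = 418721 + \frac{344571}{146405713294} = \frac{61303146676521545}{146405713294}$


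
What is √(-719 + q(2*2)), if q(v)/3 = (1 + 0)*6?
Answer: I*√701 ≈ 26.476*I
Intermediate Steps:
q(v) = 18 (q(v) = 3*((1 + 0)*6) = 3*(1*6) = 3*6 = 18)
√(-719 + q(2*2)) = √(-719 + 18) = √(-701) = I*√701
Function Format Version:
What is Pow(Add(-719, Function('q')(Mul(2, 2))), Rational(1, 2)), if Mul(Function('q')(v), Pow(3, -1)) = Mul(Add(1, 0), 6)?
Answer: Mul(I, Pow(701, Rational(1, 2))) ≈ Mul(26.476, I)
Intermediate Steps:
Function('q')(v) = 18 (Function('q')(v) = Mul(3, Mul(Add(1, 0), 6)) = Mul(3, Mul(1, 6)) = Mul(3, 6) = 18)
Pow(Add(-719, Function('q')(Mul(2, 2))), Rational(1, 2)) = Pow(Add(-719, 18), Rational(1, 2)) = Pow(-701, Rational(1, 2)) = Mul(I, Pow(701, Rational(1, 2)))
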